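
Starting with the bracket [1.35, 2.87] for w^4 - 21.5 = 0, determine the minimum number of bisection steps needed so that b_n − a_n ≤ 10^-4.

14

Initial width b − a = 2.87 − 1.35 = 1.520000.
After n steps the width is (b−a)/2^n; need (b−a)/2^n ≤ 10^-4.
So n ≥ log₂(1.520000/10^-4) = log₂(15200.0000) ≈ 13.8918.
Hence n = 14.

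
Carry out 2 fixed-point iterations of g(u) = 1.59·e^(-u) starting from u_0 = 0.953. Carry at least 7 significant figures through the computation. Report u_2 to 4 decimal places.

u_1 = g(0.953000) = 0.613076
u_2 = g(0.613076) = 0.861274

0.8613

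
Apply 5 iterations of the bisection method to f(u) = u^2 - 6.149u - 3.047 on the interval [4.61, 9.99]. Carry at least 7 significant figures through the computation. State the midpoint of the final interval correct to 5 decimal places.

f(4.610000) = -10.141790, f(9.990000) = 35.324590 (opposite signs)
step 1: m = 7.300000, f(m) = 5.355300 > 0 → root in [4.610000, 7.300000]
step 2: m = 5.955000, f(m) = -4.202270 < 0 → root in [5.955000, 7.300000]
step 3: m = 6.627500, f(m) = 0.124259 > 0 → root in [5.955000, 6.627500]
step 4: m = 6.291250, f(m) = -2.152070 < 0 → root in [6.291250, 6.627500]
step 5: m = 6.459375, f(m) = -1.042171 < 0 → root in [6.459375, 6.627500]
Midpoint of [6.459375, 6.627500] = 6.543437

6.54344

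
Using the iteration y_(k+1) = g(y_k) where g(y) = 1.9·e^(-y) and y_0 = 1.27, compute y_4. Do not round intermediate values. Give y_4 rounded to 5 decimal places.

1.01858

y_1 = g(1.270000) = 0.533580
y_2 = g(0.533580) = 1.114353
y_3 = g(1.114353) = 0.623442
y_4 = g(0.623442) = 1.018582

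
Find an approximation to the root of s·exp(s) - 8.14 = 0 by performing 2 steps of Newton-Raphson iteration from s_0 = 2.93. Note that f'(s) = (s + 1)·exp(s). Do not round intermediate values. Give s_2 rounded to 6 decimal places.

Newton update: s ← s − f(s)/f'(s).
s_0 = 2.930000: f = 46.731957, f' = 73.599588 → s_1 = 2.930000 - (46.731957)/(73.599588) = 2.295051
s_1 = 2.295051: f = 14.638261, f' = 32.703206 → s_2 = 2.295051 - (14.638261)/(32.703206) = 1.847442

1.847442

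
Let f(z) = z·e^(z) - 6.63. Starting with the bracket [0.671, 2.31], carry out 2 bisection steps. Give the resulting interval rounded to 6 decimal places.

f(0.671000) = -5.317395, f(2.310000) = 16.641921 (opposite signs)
step 1: m = 1.490500, f(m) = -0.013202 < 0 → root in [1.490500, 2.310000]
step 2: m = 1.900250, f(m) = 6.078048 > 0 → root in [1.490500, 1.900250]

[1.490500, 1.900250]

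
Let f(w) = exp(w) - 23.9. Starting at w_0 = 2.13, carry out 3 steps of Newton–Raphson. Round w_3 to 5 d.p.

3.20209

f'(w) = exp(w)
w_0 = 2.130000: f = -15.485133, f' = 8.414867 → w_1 = 2.130000 - (-15.485133)/(8.414867) = 3.970211
w_1 = 3.970211: f = 29.095729, f' = 52.995729 → w_2 = 3.970211 - (29.095729)/(52.995729) = 3.421191
w_2 = 3.421191: f = 6.705847, f' = 30.605847 → w_3 = 3.421191 - (6.705847)/(30.605847) = 3.202088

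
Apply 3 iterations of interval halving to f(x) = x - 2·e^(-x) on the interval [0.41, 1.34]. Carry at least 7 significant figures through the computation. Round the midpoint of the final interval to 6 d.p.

f(0.410000) = -0.917301, f(1.340000) = 0.816309 (opposite signs)
step 1: m = 0.875000, f(m) = 0.041276 > 0 → root in [0.410000, 0.875000]
step 2: m = 0.642500, f(m) = -0.409452 < 0 → root in [0.642500, 0.875000]
step 3: m = 0.758750, f(m) = -0.177753 < 0 → root in [0.758750, 0.875000]
Midpoint of [0.758750, 0.875000] = 0.816875

0.816875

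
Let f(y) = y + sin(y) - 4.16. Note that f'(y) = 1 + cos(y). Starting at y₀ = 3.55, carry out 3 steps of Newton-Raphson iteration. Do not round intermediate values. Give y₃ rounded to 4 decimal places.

-1463.9734

Newton update: y ← y − f(y)/f'(y).
y_0 = 3.550000: f = -1.007148, f' = 0.082245 → y_1 = 3.550000 - (-1.007148)/(0.082245) = 15.795633
y_1 = 15.795633: f = 11.548076, f' = 0.003841 → y_2 = 15.795633 - (11.548076)/(0.003841) = -2991.074354
y_2 = -2991.074354: f = -2995.508929, f' = 1.961566 → y_3 = -2991.074354 - (-2995.508929)/(1.961566) = -1463.973352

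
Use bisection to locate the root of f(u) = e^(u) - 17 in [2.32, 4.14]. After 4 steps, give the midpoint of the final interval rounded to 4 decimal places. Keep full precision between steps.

2.8319

f(2.320000) = -6.824326, f(4.140000) = 45.802821 (opposite signs)
step 1: m = 3.230000, f(m) = 8.279657 > 0 → root in [2.320000, 3.230000]
step 2: m = 2.775000, f(m) = -0.961373 < 0 → root in [2.775000, 3.230000]
step 3: m = 3.002500, f(m) = 3.135814 > 0 → root in [2.775000, 3.002500]
step 4: m = 2.888750, f(m) = 0.970832 > 0 → root in [2.775000, 2.888750]
Midpoint of [2.775000, 2.888750] = 2.831875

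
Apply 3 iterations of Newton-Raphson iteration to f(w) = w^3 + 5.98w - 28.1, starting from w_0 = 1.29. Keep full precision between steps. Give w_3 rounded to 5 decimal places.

Newton update: w ← w − f(w)/f'(w).
f'(w) = 3w^2 + 5.98
w_0 = 1.290000: f = -18.239111, f' = 10.972300 → w_1 = 1.290000 - (-18.239111)/(10.972300) = 2.952287
w_1 = 2.952287: f = 15.286804, f' = 32.127995 → w_2 = 2.952287 - (15.286804)/(32.127995) = 2.476477
w_2 = 2.476477: f = 1.897425, f' = 24.378822 → w_3 = 2.476477 - (1.897425)/(24.378822) = 2.398647

2.39865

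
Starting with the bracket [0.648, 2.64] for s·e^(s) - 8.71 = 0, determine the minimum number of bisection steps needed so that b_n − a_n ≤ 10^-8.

Initial width b − a = 2.64 − 0.648 = 1.992000.
After n steps the width is (b−a)/2^n; need (b−a)/2^n ≤ 10^-8.
So n ≥ log₂(1.992000/10^-8) = log₂(199200000.0000) ≈ 27.5696.
Hence n = 28.

28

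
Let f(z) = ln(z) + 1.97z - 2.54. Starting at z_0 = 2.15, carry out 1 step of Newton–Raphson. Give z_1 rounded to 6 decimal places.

1.139384

f'(z) = 1/z + 1.97
z_0 = 2.150000: f = 2.460968, f' = 2.435116 → z_1 = 2.150000 - (2.460968)/(2.435116) = 1.139384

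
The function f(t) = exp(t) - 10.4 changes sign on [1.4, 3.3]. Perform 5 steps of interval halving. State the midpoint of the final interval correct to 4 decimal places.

2.3203

f(1.400000) = -6.344800, f(3.300000) = 16.712639 (opposite signs)
step 1: m = 2.350000, f(m) = 0.085570 > 0 → root in [1.400000, 2.350000]
step 2: m = 1.875000, f(m) = -3.879181 < 0 → root in [1.875000, 2.350000]
step 3: m = 2.112500, f(m) = -2.131112 < 0 → root in [2.112500, 2.350000]
step 4: m = 2.231250, f(m) = -1.088502 < 0 → root in [2.231250, 2.350000]
step 5: m = 2.290625, f(m) = -0.518889 < 0 → root in [2.290625, 2.350000]
Midpoint of [2.290625, 2.350000] = 2.320312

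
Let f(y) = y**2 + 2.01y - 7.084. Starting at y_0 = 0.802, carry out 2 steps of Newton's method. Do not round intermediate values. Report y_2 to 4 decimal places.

1.8541

Newton update: y ← y − f(y)/f'(y).
f'(y) = 2y + 2.01
y_0 = 0.802000: f = -4.828776, f' = 3.614000 → y_1 = 0.802000 - (-4.828776)/(3.614000) = 2.138131
y_1 = 2.138131: f = 1.785245, f' = 6.286261 → y_2 = 2.138131 - (1.785245)/(6.286261) = 1.854139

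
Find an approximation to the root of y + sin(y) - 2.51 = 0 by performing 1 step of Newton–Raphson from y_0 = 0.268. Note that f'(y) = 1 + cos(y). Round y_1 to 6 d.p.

y_0 = 0.268000: f = -1.977197, f' = 1.964302 → y_1 = 0.268000 - (-1.977197)/(1.964302) = 1.274564

1.274564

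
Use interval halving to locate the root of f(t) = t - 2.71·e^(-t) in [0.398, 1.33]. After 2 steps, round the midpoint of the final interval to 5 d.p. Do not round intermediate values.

f(0.398000) = -1.422204, f(1.330000) = 0.613267 (opposite signs)
step 1: m = 0.864000, f(m) = -0.278191 < 0 → root in [0.864000, 1.330000]
step 2: m = 1.097000, f(m) = 0.192209 > 0 → root in [0.864000, 1.097000]
Midpoint of [0.864000, 1.097000] = 0.980500

0.98050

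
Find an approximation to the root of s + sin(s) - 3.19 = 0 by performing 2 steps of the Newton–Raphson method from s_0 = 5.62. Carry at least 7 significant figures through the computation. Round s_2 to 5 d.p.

4.13387

f'(s) = 1 + cos(s)
s_0 = 5.620000: f = 1.814370, f' = 1.788035 → s_1 = 5.620000 - (1.814370)/(1.788035) = 4.605272
s_1 = 4.605272: f = 0.421003, f' = 0.893087 → s_2 = 4.605272 - (0.421003)/(0.893087) = 4.133870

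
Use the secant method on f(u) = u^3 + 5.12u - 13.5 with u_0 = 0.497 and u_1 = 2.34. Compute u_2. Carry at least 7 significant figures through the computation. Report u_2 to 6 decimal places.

f(u_0) = -10.832597, f(u_1) = 11.293704
u_2 = 2.340000 - (11.293704)·(2.340000 - 0.497000)/(11.293704 - (-10.832597)) = 1.399296; f(u_2) = -3.595740

1.399296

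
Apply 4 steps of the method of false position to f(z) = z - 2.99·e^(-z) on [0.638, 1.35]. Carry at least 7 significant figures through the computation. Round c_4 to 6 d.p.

1.048239

f(0.638000) = -0.941761, f(1.350000) = 0.574872
step 1: c = 1.080120, f(c) = 0.064851 > 0 → new bracket [0.638000, 1.080120]
step 2: c = 1.051636, f(c) = 0.007033 > 0 → new bracket [0.638000, 1.051636]
step 3: c = 1.048570, f(c) = 0.000759 > 0 → new bracket [0.638000, 1.048570]
step 4: c = 1.048239, f(c) = 0.000082 > 0 → new bracket [0.638000, 1.048239]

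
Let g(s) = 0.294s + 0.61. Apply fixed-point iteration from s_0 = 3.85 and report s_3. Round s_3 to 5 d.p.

0.93990

s_1 = g(3.850000) = 1.741900
s_2 = g(1.741900) = 1.122119
s_3 = g(1.122119) = 0.939903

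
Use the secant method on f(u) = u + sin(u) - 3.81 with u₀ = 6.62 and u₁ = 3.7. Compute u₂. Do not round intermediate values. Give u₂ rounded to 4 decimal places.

Secant update: u_(k+1) = u_k − f(u_k)·(u_k − u_(k-1))/(f(u_k) − f(u_(k-1))).
f(u_0) = 3.140482, f(u_1) = -0.639836
u_2 = 3.700000 - (-0.639836)·(3.700000 - 6.620000)/(-0.639836 - (3.140482)) = 4.194223; f(u_2) = -0.484506

4.1942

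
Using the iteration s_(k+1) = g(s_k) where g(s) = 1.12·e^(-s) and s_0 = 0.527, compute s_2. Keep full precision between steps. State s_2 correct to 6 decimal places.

0.578169

s_1 = g(0.527000) = 0.661218
s_2 = g(0.661218) = 0.578169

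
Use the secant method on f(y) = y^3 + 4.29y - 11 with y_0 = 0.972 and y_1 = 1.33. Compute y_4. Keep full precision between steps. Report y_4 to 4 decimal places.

Secant update: y_(k+1) = y_k − f(y_k)·(y_k − y_(k-1))/(f(y_k) − f(y_(k-1))).
f(y_0) = -5.911790, f(y_1) = -2.941663
y_2 = 1.330000 - (-2.941663)·(1.330000 - 0.972000)/(-2.941663 - (-5.911790)) = 1.684569; f(y_2) = 1.007227
y_3 = 1.684569 - (1.007227)·(1.684569 - 1.330000)/(1.007227 - (-2.941663)) = 1.594131; f(y_3) = -0.110091
y_4 = 1.594131 - (-0.110091)·(1.594131 - 1.684569)/(-0.110091 - (1.007227)) = 1.603042; f(y_4) = -0.003547

1.6030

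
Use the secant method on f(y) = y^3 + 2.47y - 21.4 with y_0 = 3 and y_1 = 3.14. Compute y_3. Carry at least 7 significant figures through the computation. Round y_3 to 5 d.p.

2.50016

Secant update: y_(k+1) = y_k − f(y_k)·(y_k − y_(k-1))/(f(y_k) − f(y_(k-1))).
f(y_0) = 13.010000, f(y_1) = 17.314944
y_2 = 3.140000 - (17.314944)·(3.140000 - 3.000000)/(17.314944 - (13.010000)) = 2.576905; f(y_2) = 2.076738
y_3 = 2.576905 - (2.076738)·(2.576905 - 3.140000)/(2.076738 - (17.314944)) = 2.500164; f(y_3) = 0.403474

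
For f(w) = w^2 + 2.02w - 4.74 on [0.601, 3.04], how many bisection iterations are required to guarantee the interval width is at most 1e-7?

25

Initial width b − a = 3.04 − 0.601 = 2.439000.
After n steps the width is (b−a)/2^n; need (b−a)/2^n ≤ 1e-7.
So n ≥ log₂(2.439000/1e-7) = log₂(24390000.0000) ≈ 24.5398.
Hence n = 25.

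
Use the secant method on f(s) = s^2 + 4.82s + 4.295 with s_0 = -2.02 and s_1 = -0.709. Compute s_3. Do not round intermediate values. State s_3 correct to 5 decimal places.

-1.21241

f(s_0) = -1.361000, f(s_1) = 1.380301
s_2 = -0.709000 - (1.380301)·(-0.709000 - -2.020000)/(1.380301 - (-1.361000)) = -1.369115; f(s_2) = -0.429659
s_3 = -1.369115 - (-0.429659)·(-1.369115 - -0.709000)/(-0.429659 - (1.380301)) = -1.212413; f(s_3) = -0.078886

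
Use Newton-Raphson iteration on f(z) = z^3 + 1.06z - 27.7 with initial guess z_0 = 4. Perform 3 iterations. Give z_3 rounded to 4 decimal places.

f'(z) = 3z^2 + 1.06
z_0 = 4.000000: f = 40.540000, f' = 49.060000 → z_1 = 4.000000 - (40.540000)/(49.060000) = 3.173665
z_1 = 3.173665: f = 7.629710, f' = 31.276447 → z_2 = 3.173665 - (7.629710)/(31.276447) = 2.929721
z_2 = 2.929721: f = 0.552066, f' = 26.809789 → z_3 = 2.929721 - (0.552066)/(26.809789) = 2.909129

2.9091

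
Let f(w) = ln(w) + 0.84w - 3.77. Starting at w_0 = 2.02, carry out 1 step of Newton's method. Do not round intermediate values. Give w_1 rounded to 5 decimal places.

Newton update: w ← w − f(w)/f'(w).
f'(w) = 1/w + 0.84
w_0 = 2.020000: f = -1.370102, f' = 1.335050 → w_1 = 2.020000 - (-1.370102)/(1.335050) = 3.046256

3.04626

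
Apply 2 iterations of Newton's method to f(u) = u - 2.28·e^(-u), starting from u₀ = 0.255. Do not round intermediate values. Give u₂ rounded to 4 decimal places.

0.9110

f'(u) = 1 + 2.28·e^(-u)
u_0 = 0.255000: f = -1.511810, f' = 2.766810 → u_1 = 0.255000 - (-1.511810)/(2.766810) = 0.801409
u_1 = 0.801409: f = -0.221619, f' = 2.023028 → u_2 = 0.801409 - (-0.221619)/(2.023028) = 0.910957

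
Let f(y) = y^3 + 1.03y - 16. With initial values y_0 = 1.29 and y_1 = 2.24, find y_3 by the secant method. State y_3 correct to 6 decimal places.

f(y_0) = -12.524611, f(y_1) = -2.453376
y_2 = 2.240000 - (-2.453376)·(2.240000 - 1.290000)/(-2.453376 - (-12.524611)) = 2.471422; f(y_2) = 1.640833
y_3 = 2.471422 - (1.640833)·(2.471422 - 2.240000)/(1.640833 - (-2.453376)) = 2.378675; f(y_3) = -0.091191

2.378675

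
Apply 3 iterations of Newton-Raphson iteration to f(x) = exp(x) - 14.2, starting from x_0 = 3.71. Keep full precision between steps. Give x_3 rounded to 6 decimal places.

2.655756

f'(x) = exp(x)
x_0 = 3.710000: f = 26.653807, f' = 40.853807 → x_1 = 3.710000 - (26.653807)/(40.853807) = 3.057581
x_1 = 3.057581: f = 7.076025, f' = 21.276025 → x_2 = 3.057581 - (7.076025)/(21.276025) = 2.724999
x_2 = 2.724999: f = 1.056395, f' = 15.256395 → x_3 = 2.724999 - (1.056395)/(15.256395) = 2.655756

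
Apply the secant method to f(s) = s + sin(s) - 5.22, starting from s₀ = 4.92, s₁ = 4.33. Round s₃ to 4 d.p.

5.5546

Secant update: s_(k+1) = s_k − f(s_k)·(s_k − s_(k-1))/(f(s_k) − f(s_(k-1))).
f(s_0) = -1.278526, f(s_1) = -1.817776
s_2 = 4.330000 - (-1.817776)·(4.330000 - 4.920000)/(-1.817776 - (-1.278526)) = 6.318852; f(s_2) = 1.134511
s_3 = 6.318852 - (1.134511)·(6.318852 - 4.330000)/(1.134511 - (-1.817776)) = 5.554572; f(s_3) = -0.331264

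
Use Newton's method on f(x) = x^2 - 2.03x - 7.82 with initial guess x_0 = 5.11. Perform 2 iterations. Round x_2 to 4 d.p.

f'(x) = 2x - 2.03
x_0 = 5.110000: f = 7.918800, f' = 8.190000 → x_1 = 5.110000 - (7.918800)/(8.190000) = 4.143114
x_1 = 4.143114: f = 0.934869, f' = 6.256227 → x_2 = 4.143114 - (0.934869)/(6.256227) = 3.993683

3.9937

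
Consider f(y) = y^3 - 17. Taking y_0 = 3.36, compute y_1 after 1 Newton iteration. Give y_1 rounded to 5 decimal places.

2.74194

Newton update: y ← y − f(y)/f'(y).
f'(y) = 3y^2
y_0 = 3.360000: f = 20.933056, f' = 33.868800 → y_1 = 3.360000 - (20.933056)/(33.868800) = 2.741937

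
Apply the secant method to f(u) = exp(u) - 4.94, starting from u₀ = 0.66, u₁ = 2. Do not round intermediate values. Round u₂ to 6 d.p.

1.398317

f(u_0) = -3.005208, f(u_1) = 2.449056
u_2 = 2.000000 - (2.449056)·(2.000000 - 0.660000)/(2.449056 - (-3.005208)) = 1.398317; f(u_2) = -0.891617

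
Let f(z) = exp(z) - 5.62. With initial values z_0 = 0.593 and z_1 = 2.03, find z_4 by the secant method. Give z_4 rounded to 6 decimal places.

f(z_0) = -3.810591, f(z_1) = 1.994086
z_2 = 2.030000 - (1.994086)·(2.030000 - 0.593000)/(1.994086 - (-3.810591)) = 1.536346; f(z_2) = -0.972423
z_3 = 1.536346 - (-0.972423)·(1.536346 - 2.030000)/(-0.972423 - (1.994086)) = 1.698166; f(z_3) = -0.156083
z_4 = 1.698166 - (-0.156083)·(1.698166 - 1.536346)/(-0.156083 - (-0.972423)) = 1.729106; f(z_4) = 0.015611

1.729106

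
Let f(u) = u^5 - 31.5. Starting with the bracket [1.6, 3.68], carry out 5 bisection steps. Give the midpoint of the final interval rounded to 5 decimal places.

2.02250

f(1.600000) = -21.014240, f(3.680000) = 643.399480 (opposite signs)
step 1: m = 2.640000, f(m) = 96.738856 > 0 → root in [1.600000, 2.640000]
step 2: m = 2.120000, f(m) = 11.323218 > 0 → root in [1.600000, 2.120000]
step 3: m = 1.860000, f(m) = -9.237972 < 0 → root in [1.860000, 2.120000]
step 4: m = 1.990000, f(m) = -0.292040 < 0 → root in [1.990000, 2.120000]
step 5: m = 2.055000, f(m) = 5.148747 > 0 → root in [1.990000, 2.055000]
Midpoint of [1.990000, 2.055000] = 2.022500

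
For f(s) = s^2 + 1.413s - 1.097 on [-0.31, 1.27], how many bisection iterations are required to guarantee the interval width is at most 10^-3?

11

Initial width b − a = 1.27 − -0.31 = 1.580000.
After n steps the width is (b−a)/2^n; need (b−a)/2^n ≤ 10^-3.
So n ≥ log₂(1.580000/10^-3) = log₂(1580.0000) ≈ 10.6257.
Hence n = 11.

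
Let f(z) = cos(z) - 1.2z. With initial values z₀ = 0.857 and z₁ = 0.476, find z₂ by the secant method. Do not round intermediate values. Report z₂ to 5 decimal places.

0.65105

f(z_0) = -0.373692, f(z_1) = 0.317635
z_2 = 0.476000 - (0.317635)·(0.476000 - 0.857000)/(0.317635 - (-0.373692)) = 0.651053; f(z_2) = 0.014182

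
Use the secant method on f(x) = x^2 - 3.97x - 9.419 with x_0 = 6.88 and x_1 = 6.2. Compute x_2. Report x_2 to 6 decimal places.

5.716246

Secant update: x_(k+1) = x_k − f(x_k)·(x_k − x_(k-1))/(f(x_k) − f(x_(k-1))).
f(x_0) = 10.601800, f(x_1) = 4.407000
x_2 = 6.200000 - (4.407000)·(6.200000 - 6.880000)/(4.407000 - (10.601800)) = 5.716246; f(x_2) = 0.562971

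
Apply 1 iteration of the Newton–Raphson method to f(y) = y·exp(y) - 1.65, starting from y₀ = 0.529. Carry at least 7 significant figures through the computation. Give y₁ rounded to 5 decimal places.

f'(y) = (y + 1)·exp(y)
y_0 = 0.529000: f = -0.752163, f' = 2.595071 → y_1 = 0.529000 - (-0.752163)/(2.595071) = 0.818843

0.81884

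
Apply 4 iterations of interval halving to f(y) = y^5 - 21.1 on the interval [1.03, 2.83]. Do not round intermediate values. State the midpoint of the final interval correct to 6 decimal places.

f(1.030000) = -19.940726, f(2.830000) = 160.423216 (opposite signs)
step 1: m = 1.930000, f(m) = 5.678518 > 0 → root in [1.030000, 1.930000]
step 2: m = 1.480000, f(m) = -13.999179 < 0 → root in [1.480000, 1.930000]
step 3: m = 1.705000, f(m) = -6.691396 < 0 → root in [1.705000, 1.930000]
step 4: m = 1.817500, f(m) = -1.267745 < 0 → root in [1.817500, 1.930000]
Midpoint of [1.817500, 1.930000] = 1.873750

1.873750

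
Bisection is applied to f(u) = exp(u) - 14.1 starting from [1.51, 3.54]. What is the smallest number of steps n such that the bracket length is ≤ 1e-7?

Initial width b − a = 3.54 − 1.51 = 2.030000.
After n steps the width is (b−a)/2^n; need (b−a)/2^n ≤ 1e-7.
So n ≥ log₂(2.030000/1e-7) = log₂(20300000.0000) ≈ 24.2750.
Hence n = 25.

25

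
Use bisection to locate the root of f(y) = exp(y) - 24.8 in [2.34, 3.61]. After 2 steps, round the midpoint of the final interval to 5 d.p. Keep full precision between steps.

f(2.340000) = -14.418763, f(3.610000) = 12.166053 (opposite signs)
step 1: m = 2.975000, f(m) = -5.210377 < 0 → root in [2.975000, 3.610000]
step 2: m = 3.292500, f(m) = 2.110055 > 0 → root in [2.975000, 3.292500]
Midpoint of [2.975000, 3.292500] = 3.133750

3.13375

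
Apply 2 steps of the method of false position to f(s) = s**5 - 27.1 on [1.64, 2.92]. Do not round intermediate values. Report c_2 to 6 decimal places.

f(1.640000) = -15.236325, f(2.920000) = 185.182531
step 1: c = 1.737309, f(c) = -11.273497 < 0 → new bracket [1.737309, 2.920000]
step 2: c = 1.805177, f(c) = -7.931041 < 0 → new bracket [1.805177, 2.920000]

1.805177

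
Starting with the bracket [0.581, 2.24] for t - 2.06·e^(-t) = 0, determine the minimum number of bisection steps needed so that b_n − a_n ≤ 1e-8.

28

Initial width b − a = 2.24 − 0.581 = 1.659000.
After n steps the width is (b−a)/2^n; need (b−a)/2^n ≤ 1e-8.
So n ≥ log₂(1.659000/1e-8) = log₂(165900000.0000) ≈ 27.3057.
Hence n = 28.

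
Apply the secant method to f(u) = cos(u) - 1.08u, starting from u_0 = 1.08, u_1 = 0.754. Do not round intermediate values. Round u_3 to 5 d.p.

0.70516

f(u_0) = -0.695072, f(u_1) = -0.085364
u_2 = 0.754000 - (-0.085364)·(0.754000 - 1.080000)/(-0.085364 - (-0.695072)) = 0.708358; f(u_2) = -0.005595
u_3 = 0.708358 - (-0.005595)·(0.708358 - 0.754000)/(-0.005595 - (-0.085364)) = 0.705156; f(u_3) = -0.000059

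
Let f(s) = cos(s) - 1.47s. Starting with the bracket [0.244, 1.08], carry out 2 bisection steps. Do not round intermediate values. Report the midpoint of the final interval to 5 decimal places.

f(0.244000) = 0.611699, f(1.080000) = -1.116272 (opposite signs)
step 1: m = 0.662000, f(m) = -0.184376 < 0 → root in [0.244000, 0.662000]
step 2: m = 0.453000, f(m) = 0.233228 > 0 → root in [0.453000, 0.662000]
Midpoint of [0.453000, 0.662000] = 0.557500

0.55750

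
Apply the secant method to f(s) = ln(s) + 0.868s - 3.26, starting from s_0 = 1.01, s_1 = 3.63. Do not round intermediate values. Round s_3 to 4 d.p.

2.6324

f(s_0) = -2.373370, f(s_1) = 1.180073
s_2 = 3.630000 - (1.180073)·(3.630000 - 1.010000)/(1.180073 - (-2.373370)) = 2.759917; f(s_2) = 0.150808
s_3 = 2.759917 - (0.150808)·(2.759917 - 3.630000)/(0.150808 - (1.180073)) = 2.632432; f(s_3) = -0.007141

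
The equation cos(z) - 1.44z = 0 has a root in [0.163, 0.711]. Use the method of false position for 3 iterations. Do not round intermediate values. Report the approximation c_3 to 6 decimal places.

0.580626

False-position update: c = (a·f(b) − b·f(a))/(f(b) − f(a)); replace the endpoint whose sign matches f(c).
f(0.163000) = 0.752025, f(0.711000) = -0.266130
step 1: c = 0.567761, f(c) = 0.025531 > 0 → new bracket [0.567761, 0.711000]
step 2: c = 0.580300, f(c) = 0.000667 > 0 → new bracket [0.580300, 0.711000]
step 3: c = 0.580626, f(c) = 0.000017 > 0 → new bracket [0.580626, 0.711000]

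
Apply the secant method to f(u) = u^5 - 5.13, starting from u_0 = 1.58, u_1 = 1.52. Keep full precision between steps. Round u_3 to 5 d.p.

f(u_0) = 4.716580, f(u_1) = 2.983681
u_2 = 1.520000 - (2.983681)·(1.520000 - 1.580000)/(2.983681 - (4.716580)) = 1.416693; f(u_2) = 0.576614
u_3 = 1.416693 - (0.576614)·(1.416693 - 1.520000)/(0.576614 - (2.983681)) = 1.391946; f(u_3) = 0.095300

1.39195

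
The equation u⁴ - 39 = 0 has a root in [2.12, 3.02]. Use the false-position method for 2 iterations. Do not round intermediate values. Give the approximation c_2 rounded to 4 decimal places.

2.4690

False-position update: c = (a·f(b) − b·f(a))/(f(b) − f(a)); replace the endpoint whose sign matches f(c).
f(2.120000) = -18.800369, f(3.020000) = 44.181696
step 1: c = 2.388653, f(c) = -6.445398 < 0 → new bracket [2.388653, 3.020000]
step 2: c = 2.469031, f(c) = -1.837410 < 0 → new bracket [2.469031, 3.020000]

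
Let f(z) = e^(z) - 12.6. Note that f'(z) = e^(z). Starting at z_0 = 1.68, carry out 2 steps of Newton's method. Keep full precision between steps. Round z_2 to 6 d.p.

z_0 = 1.680000: f = -7.234444, f' = 5.365556 → z_1 = 1.680000 - (-7.234444)/(5.365556) = 3.028312
z_1 = 3.028312: f = 8.062327, f' = 20.662327 → z_2 = 3.028312 - (8.062327)/(20.662327) = 2.638118

2.638118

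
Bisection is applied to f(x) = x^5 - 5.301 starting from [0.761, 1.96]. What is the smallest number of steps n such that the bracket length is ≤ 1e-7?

24

Initial width b − a = 1.96 − 0.761 = 1.199000.
After n steps the width is (b−a)/2^n; need (b−a)/2^n ≤ 1e-7.
So n ≥ log₂(1.199000/1e-7) = log₂(11990000.0000) ≈ 23.5153.
Hence n = 24.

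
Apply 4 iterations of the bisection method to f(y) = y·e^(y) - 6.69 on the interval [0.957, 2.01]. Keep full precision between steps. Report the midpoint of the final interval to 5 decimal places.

f(0.957000) = -4.198093, f(2.010000) = 8.311268 (opposite signs)
step 1: m = 1.483500, f(m) = -0.150216 < 0 → root in [1.483500, 2.010000]
step 2: m = 1.746750, f(m) = 3.329237 > 0 → root in [1.483500, 1.746750]
step 3: m = 1.615125, f(m) = 1.431683 > 0 → root in [1.483500, 1.615125]
step 4: m = 1.549312, f(m) = 0.604523 > 0 → root in [1.483500, 1.549312]
Midpoint of [1.483500, 1.549312] = 1.516406

1.51641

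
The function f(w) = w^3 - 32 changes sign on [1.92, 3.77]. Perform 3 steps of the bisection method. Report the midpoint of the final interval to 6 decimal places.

f(1.920000) = -24.922112, f(3.770000) = 21.582633 (opposite signs)
step 1: m = 2.845000, f(m) = -8.972499 < 0 → root in [2.845000, 3.770000]
step 2: m = 3.307500, f(m) = 4.182582 > 0 → root in [2.845000, 3.307500]
step 3: m = 3.076250, f(m) = -2.888480 < 0 → root in [3.076250, 3.307500]
Midpoint of [3.076250, 3.307500] = 3.191875

3.191875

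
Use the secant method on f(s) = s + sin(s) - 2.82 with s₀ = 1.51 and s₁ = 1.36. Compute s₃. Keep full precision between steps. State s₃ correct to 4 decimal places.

1.8429

f(s_0) = -0.311848, f(s_1) = -0.482135
s_2 = 1.360000 - (-0.482135)·(1.360000 - 1.510000)/(-0.482135 - (-0.311848)) = 1.784694; f(s_2) = -0.058095
s_3 = 1.784694 - (-0.058095)·(1.784694 - 1.360000)/(-0.058095 - (-0.482135)) = 1.842879; f(s_3) = -0.013908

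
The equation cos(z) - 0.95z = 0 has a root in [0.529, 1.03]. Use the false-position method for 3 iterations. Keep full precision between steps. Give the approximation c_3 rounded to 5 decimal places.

0.76169

f(0.529000) = 0.360762, f(1.030000) = -0.463681
step 1: c = 0.748229, f(c) = 0.022077 > 0 → new bracket [0.748229, 1.030000]
step 2: c = 0.761035, f(c) = 0.001139 > 0 → new bracket [0.761035, 1.030000]
step 3: c = 0.761694, f(c) = 0.000058 > 0 → new bracket [0.761694, 1.030000]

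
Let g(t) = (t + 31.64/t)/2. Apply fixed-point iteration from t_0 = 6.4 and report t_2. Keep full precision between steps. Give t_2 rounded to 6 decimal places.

5.625139

t_1 = g(6.400000) = 5.671875
t_2 = g(5.671875) = 5.625139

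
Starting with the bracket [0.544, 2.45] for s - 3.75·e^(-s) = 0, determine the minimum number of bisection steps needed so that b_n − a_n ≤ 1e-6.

Initial width b − a = 2.45 − 0.544 = 1.906000.
After n steps the width is (b−a)/2^n; need (b−a)/2^n ≤ 1e-6.
So n ≥ log₂(1.906000/1e-6) = log₂(1906000.0000) ≈ 20.8621.
Hence n = 21.

21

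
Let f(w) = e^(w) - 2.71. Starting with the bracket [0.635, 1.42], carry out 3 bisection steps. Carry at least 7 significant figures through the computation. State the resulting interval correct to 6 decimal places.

f(0.635000) = -0.822978, f(1.420000) = 1.427120 (opposite signs)
step 1: m = 1.027500, f(m) = 0.084072 > 0 → root in [0.635000, 1.027500]
step 2: m = 0.831250, f(m) = -0.413813 < 0 → root in [0.831250, 1.027500]
step 3: m = 0.929375, f(m) = -0.177074 < 0 → root in [0.929375, 1.027500]

[0.929375, 1.027500]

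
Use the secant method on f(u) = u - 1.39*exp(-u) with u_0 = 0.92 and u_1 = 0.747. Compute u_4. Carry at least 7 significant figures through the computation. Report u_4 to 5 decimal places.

Secant update: u_(k+1) = u_k − f(u_k)·(u_k − u_(k-1))/(f(u_k) − f(u_(k-1))).
f(u_0) = 0.366059, f(u_1) = 0.088438
u_2 = 0.747000 - (0.088438)·(0.747000 - 0.920000)/(0.088438 - (0.366059)) = 0.691890; f(u_2) = -0.003985
u_3 = 0.691890 - (-0.003985)·(0.691890 - 0.747000)/(-0.003985 - (0.088438)) = 0.694266; f(u_3) = 0.000043
u_4 = 0.694266 - (0.000043)·(0.694266 - 0.691890)/(0.000043 - (-0.003985)) = 0.694241; f(u_4) = 0.000000

0.69424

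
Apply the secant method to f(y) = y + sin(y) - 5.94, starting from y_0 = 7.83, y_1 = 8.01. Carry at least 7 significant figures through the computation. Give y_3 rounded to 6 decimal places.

f(y_0) = 2.889712, f(y_1) = 3.057854
y_2 = 8.010000 - (3.057854)·(8.010000 - 7.830000)/(3.057854 - (2.889712)) = 4.736482; f(y_2) = -2.203227
y_3 = 4.736482 - (-2.203227)·(4.736482 - 8.010000)/(-2.203227 - (3.057854)) = 6.107361; f(y_3) = -0.007559

6.107361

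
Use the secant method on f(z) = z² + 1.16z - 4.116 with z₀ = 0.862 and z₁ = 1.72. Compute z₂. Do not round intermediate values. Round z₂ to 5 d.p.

f(z_0) = -2.373036, f(z_1) = 0.837600
z_2 = 1.720000 - (0.837600)·(1.720000 - 0.862000)/(0.837600 - (-2.373036)) = 1.496162; f(z_2) = -0.141949

1.49616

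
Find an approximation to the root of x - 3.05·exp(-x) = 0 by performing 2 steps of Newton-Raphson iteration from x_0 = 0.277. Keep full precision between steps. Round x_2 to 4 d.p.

1.0511

f'(x) = 1 + 3.05·exp(-x)
x_0 = 0.277000: f = -2.035066, f' = 3.312066 → x_1 = 0.277000 - (-2.035066)/(3.312066) = 0.891440
x_1 = 0.891440: f = -0.359258, f' = 2.250698 → x_2 = 0.891440 - (-0.359258)/(2.250698) = 1.051061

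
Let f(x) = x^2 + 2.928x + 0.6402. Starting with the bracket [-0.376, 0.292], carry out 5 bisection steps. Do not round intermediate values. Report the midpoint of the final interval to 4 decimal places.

-0.2403

f(-0.376000) = -0.319352, f(0.292000) = 1.580440 (opposite signs)
step 1: m = -0.042000, f(m) = 0.518988 > 0 → root in [-0.376000, -0.042000]
step 2: m = -0.209000, f(m) = 0.071929 > 0 → root in [-0.376000, -0.209000]
step 3: m = -0.292500, f(m) = -0.130684 < 0 → root in [-0.292500, -0.209000]
step 4: m = -0.250750, f(m) = -0.031120 < 0 → root in [-0.250750, -0.209000]
step 5: m = -0.229875, f(m) = 0.019969 > 0 → root in [-0.250750, -0.229875]
Midpoint of [-0.250750, -0.229875] = -0.240313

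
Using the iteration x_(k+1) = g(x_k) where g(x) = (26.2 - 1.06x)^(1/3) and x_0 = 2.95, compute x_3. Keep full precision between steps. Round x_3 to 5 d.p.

2.85117

x_1 = g(2.950000) = 2.846873
x_2 = g(2.846873) = 2.851361
x_3 = g(2.851361) = 2.851166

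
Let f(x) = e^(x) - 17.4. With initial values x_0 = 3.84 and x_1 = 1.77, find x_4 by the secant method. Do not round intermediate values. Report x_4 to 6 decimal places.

f(x_0) = 29.125474, f(x_1) = -11.529147
x_2 = 1.770000 - (-11.529147)·(1.770000 - 3.840000)/(-11.529147 - (29.125474)) = 2.357026; f(x_2) = -6.840496
x_3 = 2.357026 - (-6.840496)·(2.357026 - 1.770000)/(-6.840496 - (-11.529147)) = 3.213467; f(x_3) = 7.465143
x_4 = 3.213467 - (7.465143)·(3.213467 - 2.357026)/(7.465143 - (-6.840496)) = 2.766549; f(x_4) = -1.496350

2.766549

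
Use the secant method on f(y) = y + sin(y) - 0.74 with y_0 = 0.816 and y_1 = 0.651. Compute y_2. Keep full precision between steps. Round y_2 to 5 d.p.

0.35422

f(y_0) = 0.804411, f(y_1) = 0.516982
y_2 = 0.651000 - (0.516982)·(0.651000 - 0.816000)/(0.516982 - (0.804411)) = 0.354224; f(y_2) = -0.038914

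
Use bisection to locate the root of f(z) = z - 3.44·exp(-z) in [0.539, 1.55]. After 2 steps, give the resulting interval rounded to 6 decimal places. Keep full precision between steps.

f(0.539000) = -1.467660, f(1.550000) = 0.819867 (opposite signs)
step 1: m = 1.044500, f(m) = -0.165925 < 0 → root in [1.044500, 1.550000]
step 2: m = 1.297250, f(m) = 0.357159 > 0 → root in [1.044500, 1.297250]

[1.044500, 1.297250]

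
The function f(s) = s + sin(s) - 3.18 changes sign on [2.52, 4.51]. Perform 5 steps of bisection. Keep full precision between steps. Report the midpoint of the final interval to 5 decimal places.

3.73266

f(2.520000) = -0.077669, f(4.510000) = 0.350411 (opposite signs)
step 1: m = 3.515000, f(m) = -0.029790 < 0 → root in [3.515000, 4.510000]
step 2: m = 4.012500, f(m) = 0.067586 > 0 → root in [3.515000, 4.012500]
step 3: m = 3.763750, f(m) = 0.000960 > 0 → root in [3.515000, 3.763750]
step 4: m = 3.639375, f(m) = -0.018103 < 0 → root in [3.639375, 3.763750]
step 5: m = 3.701562, f(m) = -0.009598 < 0 → root in [3.701562, 3.763750]
Midpoint of [3.701562, 3.763750] = 3.732656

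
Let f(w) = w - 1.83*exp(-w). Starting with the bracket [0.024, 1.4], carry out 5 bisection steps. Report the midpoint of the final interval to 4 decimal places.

f(0.024000) = -1.762603, f(1.400000) = 0.948728 (opposite signs)
step 1: m = 0.712000, f(m) = -0.185911 < 0 → root in [0.712000, 1.400000]
step 2: m = 1.056000, f(m) = 0.419445 > 0 → root in [0.712000, 1.056000]
step 3: m = 0.884000, f(m) = 0.127977 > 0 → root in [0.712000, 0.884000]
step 4: m = 0.798000, f(m) = -0.025918 < 0 → root in [0.798000, 0.884000]
step 5: m = 0.841000, f(m) = 0.051759 > 0 → root in [0.798000, 0.841000]
Midpoint of [0.798000, 0.841000] = 0.819500

0.8195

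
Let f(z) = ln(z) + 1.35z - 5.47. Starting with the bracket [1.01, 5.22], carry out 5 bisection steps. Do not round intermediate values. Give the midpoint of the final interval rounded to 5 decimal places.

3.18078

f(1.010000) = -4.096550, f(5.220000) = 3.229497 (opposite signs)
step 1: m = 3.115000, f(m) = -0.128521 < 0 → root in [3.115000, 5.220000]
step 2: m = 4.167500, f(m) = 1.583441 > 0 → root in [3.115000, 4.167500]
step 3: m = 3.641250, f(m) = 0.738015 > 0 → root in [3.115000, 3.641250]
step 4: m = 3.378125, f(m) = 0.307790 > 0 → root in [3.115000, 3.378125]
step 5: m = 3.246562, f(m) = 0.090456 > 0 → root in [3.115000, 3.246562]
Midpoint of [3.115000, 3.246562] = 3.180781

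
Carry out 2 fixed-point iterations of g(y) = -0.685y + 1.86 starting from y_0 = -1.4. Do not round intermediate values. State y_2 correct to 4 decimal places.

-0.0710

y_1 = g(-1.400000) = 2.819000
y_2 = g(2.819000) = -0.071015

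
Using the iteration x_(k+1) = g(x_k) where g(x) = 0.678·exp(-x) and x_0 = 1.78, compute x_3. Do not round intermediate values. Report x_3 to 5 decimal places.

x_1 = g(1.780000) = 0.114337
x_2 = g(0.114337) = 0.604747
x_3 = g(0.604747) = 0.370332

0.37033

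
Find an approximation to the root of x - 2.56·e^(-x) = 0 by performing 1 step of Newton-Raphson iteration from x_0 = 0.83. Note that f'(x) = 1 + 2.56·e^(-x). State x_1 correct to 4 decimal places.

x_0 = 0.830000: f = -0.286286, f' = 2.116286 → x_1 = 0.830000 - (-0.286286)/(2.116286) = 0.965278

0.9653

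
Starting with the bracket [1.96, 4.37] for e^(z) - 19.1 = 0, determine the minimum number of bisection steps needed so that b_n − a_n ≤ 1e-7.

25

Initial width b − a = 4.37 − 1.96 = 2.410000.
After n steps the width is (b−a)/2^n; need (b−a)/2^n ≤ 1e-7.
So n ≥ log₂(2.410000/1e-7) = log₂(24100000.0000) ≈ 24.5225.
Hence n = 25.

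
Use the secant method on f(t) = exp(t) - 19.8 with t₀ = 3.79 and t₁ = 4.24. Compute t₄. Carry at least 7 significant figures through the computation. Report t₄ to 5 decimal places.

Secant update: t_(k+1) = t_k − f(t_k)·(t_k − t_(k-1))/(f(t_k) − f(t_(k-1))).
f(t_0) = 24.456400, f(t_1) = 49.607852
t_2 = 4.240000 - (49.607852)·(4.240000 - 3.790000)/(49.607852 - (24.456400)) = 3.352436; f(t_2) = 8.772239
t_3 = 3.352436 - (8.772239)·(3.352436 - 4.240000)/(8.772239 - (49.607852)) = 3.161770; f(t_3) = 3.812364
t_4 = 3.161770 - (3.812364)·(3.161770 - 3.352436)/(3.812364 - (8.772239)) = 3.015217; f(t_4) = 0.593524

3.01522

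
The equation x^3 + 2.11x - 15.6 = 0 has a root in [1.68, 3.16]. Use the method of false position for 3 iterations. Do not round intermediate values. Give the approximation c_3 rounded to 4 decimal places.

False-position update: c = (a·f(b) − b·f(a))/(f(b) − f(a)); replace the endpoint whose sign matches f(c).
f(1.680000) = -7.313568, f(3.160000) = 22.622096
step 1: c = 2.041578, f(c) = -2.782889 < 0 → new bracket [2.041578, 3.160000]
step 2: c = 2.164091, f(c) = -0.898699 < 0 → new bracket [2.164091, 3.160000]
step 3: c = 2.202144, f(c) = -0.274322 < 0 → new bracket [2.202144, 3.160000]

2.2021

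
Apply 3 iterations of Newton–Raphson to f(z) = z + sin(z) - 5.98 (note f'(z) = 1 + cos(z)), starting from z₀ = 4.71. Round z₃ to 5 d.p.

6.13165

Newton update: z ← z − f(z)/f'(z).
z_0 = 4.710000: f = -2.269997, f' = 0.997611 → z_1 = 4.710000 - (-2.269997)/(0.997611) = 6.985433
z_1 = 6.985433: f = 1.651368, f' = 1.763392 → z_2 = 6.985433 - (1.651368)/(1.763392) = 6.048961
z_2 = 6.048961: f = -0.163128, f' = 1.972695 → z_3 = 6.048961 - (-0.163128)/(1.972695) = 6.131654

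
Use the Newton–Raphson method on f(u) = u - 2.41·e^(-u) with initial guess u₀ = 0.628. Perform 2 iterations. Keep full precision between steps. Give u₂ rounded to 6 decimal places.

f'(u) = 1 + 2.41·e^(-u)
u_0 = 0.628000: f = -0.658116, f' = 2.286116 → u_1 = 0.628000 - (-0.658116)/(2.286116) = 0.915875
u_1 = 0.915875: f = -0.048526, f' = 1.964401 → u_2 = 0.915875 - (-0.048526)/(1.964401) = 0.940578

0.940578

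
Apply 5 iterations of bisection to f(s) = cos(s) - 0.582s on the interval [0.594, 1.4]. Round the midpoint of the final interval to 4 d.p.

f(0.594000) = 0.483001, f(1.400000) = -0.644833 (opposite signs)
step 1: m = 0.997000, f(m) = -0.037430 < 0 → root in [0.594000, 0.997000]
step 2: m = 0.795500, f(m) = 0.236947 > 0 → root in [0.795500, 0.997000]
step 3: m = 0.896250, f(m) = 0.102926 > 0 → root in [0.896250, 0.997000]
step 4: m = 0.946625, f(m) = 0.033489 > 0 → root in [0.946625, 0.997000]
step 5: m = 0.971812, f(m) = -0.001791 < 0 → root in [0.946625, 0.971812]
Midpoint of [0.946625, 0.971812] = 0.959219

0.9592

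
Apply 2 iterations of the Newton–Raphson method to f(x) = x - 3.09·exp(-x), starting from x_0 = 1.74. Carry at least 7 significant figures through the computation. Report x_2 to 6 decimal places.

1.062401

f'(x) = 1 + 3.09·exp(-x)
x_0 = 1.740000: f = 1.197642, f' = 1.542358 → x_1 = 1.740000 - (1.197642)/(1.542358) = 0.963499
x_1 = 0.963499: f = -0.215507, f' = 2.179006 → x_2 = 0.963499 - (-0.215507)/(2.179006) = 1.062401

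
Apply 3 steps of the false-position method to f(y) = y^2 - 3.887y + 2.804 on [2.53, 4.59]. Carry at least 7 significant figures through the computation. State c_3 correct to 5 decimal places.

2.88328

False-position update: c = (a·f(b) − b·f(a))/(f(b) − f(a)); replace the endpoint whose sign matches f(c).
f(2.530000) = -0.629210, f(4.590000) = 6.030770
step 1: c = 2.724621, f(c) = -0.363042 < 0 → new bracket [2.724621, 4.590000]
step 2: c = 2.830538, f(c) = -0.186356 < 0 → new bracket [2.830538, 4.590000]
step 3: c = 2.883277, f(c) = -0.090011 < 0 → new bracket [2.883277, 4.590000]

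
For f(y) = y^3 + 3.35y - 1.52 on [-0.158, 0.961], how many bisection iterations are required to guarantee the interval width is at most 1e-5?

17

Initial width b − a = 0.961 − -0.158 = 1.119000.
After n steps the width is (b−a)/2^n; need (b−a)/2^n ≤ 1e-5.
So n ≥ log₂(1.119000/1e-5) = log₂(111900.0000) ≈ 16.7719.
Hence n = 17.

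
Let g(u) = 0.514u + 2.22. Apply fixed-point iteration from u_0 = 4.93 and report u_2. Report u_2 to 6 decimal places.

4.663566

u_1 = g(4.930000) = 4.754020
u_2 = g(4.754020) = 4.663566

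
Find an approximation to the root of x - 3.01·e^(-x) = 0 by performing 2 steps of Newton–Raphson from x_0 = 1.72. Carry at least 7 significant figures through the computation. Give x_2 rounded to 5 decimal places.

f'(x) = 1 + 3.01·e^(-x)
x_0 = 1.720000: f = 1.181011, f' = 1.538989 → x_1 = 1.720000 - (1.181011)/(1.538989) = 0.952606
x_1 = 0.952606: f = -0.208455, f' = 2.161061 → x_2 = 0.952606 - (-0.208455)/(2.161061) = 1.049065

1.04907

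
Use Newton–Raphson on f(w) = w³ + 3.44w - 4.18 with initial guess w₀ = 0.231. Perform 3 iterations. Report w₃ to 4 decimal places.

0.9590

Newton update: w ← w − f(w)/f'(w).
f'(w) = 3w² + 3.44
w_0 = 0.231000: f = -3.373034, f' = 3.600083 → w_1 = 0.231000 - (-3.373034)/(3.600083) = 1.167932
w_1 = 1.167932: f = 1.430823, f' = 7.532197 → w_2 = 1.167932 - (1.430823)/(7.532197) = 0.977971
w_2 = 0.977971: f = 0.119580, f' = 6.309284 → w_3 = 0.977971 - (0.119580)/(6.309284) = 0.959018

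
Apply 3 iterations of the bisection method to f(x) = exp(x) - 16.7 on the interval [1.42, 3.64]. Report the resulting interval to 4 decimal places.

[2.8075, 3.0850]

f(1.420000) = -12.562880, f(3.640000) = 21.391837 (opposite signs)
step 1: m = 2.530000, f(m) = -4.146494 < 0 → root in [2.530000, 3.640000]
step 2: m = 3.085000, f(m) = 5.167467 > 0 → root in [2.530000, 3.085000]
step 3: m = 2.807500, f(m) = -0.131555 < 0 → root in [2.807500, 3.085000]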